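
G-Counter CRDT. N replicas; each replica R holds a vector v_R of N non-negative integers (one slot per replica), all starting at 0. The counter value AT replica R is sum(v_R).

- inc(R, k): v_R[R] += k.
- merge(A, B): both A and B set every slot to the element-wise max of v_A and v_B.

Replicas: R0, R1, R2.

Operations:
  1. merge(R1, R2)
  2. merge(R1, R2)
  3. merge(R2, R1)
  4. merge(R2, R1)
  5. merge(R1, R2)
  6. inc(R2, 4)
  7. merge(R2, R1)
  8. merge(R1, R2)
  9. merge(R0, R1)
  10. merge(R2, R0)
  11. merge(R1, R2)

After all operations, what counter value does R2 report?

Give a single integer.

Answer: 4

Derivation:
Op 1: merge R1<->R2 -> R1=(0,0,0) R2=(0,0,0)
Op 2: merge R1<->R2 -> R1=(0,0,0) R2=(0,0,0)
Op 3: merge R2<->R1 -> R2=(0,0,0) R1=(0,0,0)
Op 4: merge R2<->R1 -> R2=(0,0,0) R1=(0,0,0)
Op 5: merge R1<->R2 -> R1=(0,0,0) R2=(0,0,0)
Op 6: inc R2 by 4 -> R2=(0,0,4) value=4
Op 7: merge R2<->R1 -> R2=(0,0,4) R1=(0,0,4)
Op 8: merge R1<->R2 -> R1=(0,0,4) R2=(0,0,4)
Op 9: merge R0<->R1 -> R0=(0,0,4) R1=(0,0,4)
Op 10: merge R2<->R0 -> R2=(0,0,4) R0=(0,0,4)
Op 11: merge R1<->R2 -> R1=(0,0,4) R2=(0,0,4)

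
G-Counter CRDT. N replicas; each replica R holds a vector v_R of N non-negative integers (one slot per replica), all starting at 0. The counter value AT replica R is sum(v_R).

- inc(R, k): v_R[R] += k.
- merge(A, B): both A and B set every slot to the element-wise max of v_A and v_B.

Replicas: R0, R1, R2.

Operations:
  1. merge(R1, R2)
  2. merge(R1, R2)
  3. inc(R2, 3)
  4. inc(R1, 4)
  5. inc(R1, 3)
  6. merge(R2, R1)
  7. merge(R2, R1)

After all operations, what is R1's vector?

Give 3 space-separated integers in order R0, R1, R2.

Op 1: merge R1<->R2 -> R1=(0,0,0) R2=(0,0,0)
Op 2: merge R1<->R2 -> R1=(0,0,0) R2=(0,0,0)
Op 3: inc R2 by 3 -> R2=(0,0,3) value=3
Op 4: inc R1 by 4 -> R1=(0,4,0) value=4
Op 5: inc R1 by 3 -> R1=(0,7,0) value=7
Op 6: merge R2<->R1 -> R2=(0,7,3) R1=(0,7,3)
Op 7: merge R2<->R1 -> R2=(0,7,3) R1=(0,7,3)

Answer: 0 7 3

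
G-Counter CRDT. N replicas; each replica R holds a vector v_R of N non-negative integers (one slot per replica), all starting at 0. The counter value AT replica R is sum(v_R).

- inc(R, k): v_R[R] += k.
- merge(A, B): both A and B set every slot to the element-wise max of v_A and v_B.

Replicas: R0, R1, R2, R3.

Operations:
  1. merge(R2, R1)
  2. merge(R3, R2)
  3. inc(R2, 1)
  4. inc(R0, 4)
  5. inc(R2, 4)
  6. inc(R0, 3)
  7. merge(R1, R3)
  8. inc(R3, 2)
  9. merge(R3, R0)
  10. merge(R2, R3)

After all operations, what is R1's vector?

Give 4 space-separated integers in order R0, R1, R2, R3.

Answer: 0 0 0 0

Derivation:
Op 1: merge R2<->R1 -> R2=(0,0,0,0) R1=(0,0,0,0)
Op 2: merge R3<->R2 -> R3=(0,0,0,0) R2=(0,0,0,0)
Op 3: inc R2 by 1 -> R2=(0,0,1,0) value=1
Op 4: inc R0 by 4 -> R0=(4,0,0,0) value=4
Op 5: inc R2 by 4 -> R2=(0,0,5,0) value=5
Op 6: inc R0 by 3 -> R0=(7,0,0,0) value=7
Op 7: merge R1<->R3 -> R1=(0,0,0,0) R3=(0,0,0,0)
Op 8: inc R3 by 2 -> R3=(0,0,0,2) value=2
Op 9: merge R3<->R0 -> R3=(7,0,0,2) R0=(7,0,0,2)
Op 10: merge R2<->R3 -> R2=(7,0,5,2) R3=(7,0,5,2)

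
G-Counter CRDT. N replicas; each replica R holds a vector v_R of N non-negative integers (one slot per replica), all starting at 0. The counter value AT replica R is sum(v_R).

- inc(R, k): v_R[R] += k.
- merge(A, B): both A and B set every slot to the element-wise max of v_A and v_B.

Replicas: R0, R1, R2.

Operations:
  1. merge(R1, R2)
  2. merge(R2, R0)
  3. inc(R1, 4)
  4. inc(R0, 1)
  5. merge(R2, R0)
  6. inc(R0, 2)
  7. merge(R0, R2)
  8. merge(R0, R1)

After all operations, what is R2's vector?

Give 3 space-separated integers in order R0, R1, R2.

Op 1: merge R1<->R2 -> R1=(0,0,0) R2=(0,0,0)
Op 2: merge R2<->R0 -> R2=(0,0,0) R0=(0,0,0)
Op 3: inc R1 by 4 -> R1=(0,4,0) value=4
Op 4: inc R0 by 1 -> R0=(1,0,0) value=1
Op 5: merge R2<->R0 -> R2=(1,0,0) R0=(1,0,0)
Op 6: inc R0 by 2 -> R0=(3,0,0) value=3
Op 7: merge R0<->R2 -> R0=(3,0,0) R2=(3,0,0)
Op 8: merge R0<->R1 -> R0=(3,4,0) R1=(3,4,0)

Answer: 3 0 0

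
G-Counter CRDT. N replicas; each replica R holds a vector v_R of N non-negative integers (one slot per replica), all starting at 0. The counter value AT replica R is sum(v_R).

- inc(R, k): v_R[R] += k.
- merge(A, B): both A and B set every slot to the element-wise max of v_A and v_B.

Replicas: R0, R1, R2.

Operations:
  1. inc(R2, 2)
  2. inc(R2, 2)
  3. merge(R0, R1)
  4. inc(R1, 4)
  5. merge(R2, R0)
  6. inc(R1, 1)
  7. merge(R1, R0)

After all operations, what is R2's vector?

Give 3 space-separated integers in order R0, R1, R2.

Op 1: inc R2 by 2 -> R2=(0,0,2) value=2
Op 2: inc R2 by 2 -> R2=(0,0,4) value=4
Op 3: merge R0<->R1 -> R0=(0,0,0) R1=(0,0,0)
Op 4: inc R1 by 4 -> R1=(0,4,0) value=4
Op 5: merge R2<->R0 -> R2=(0,0,4) R0=(0,0,4)
Op 6: inc R1 by 1 -> R1=(0,5,0) value=5
Op 7: merge R1<->R0 -> R1=(0,5,4) R0=(0,5,4)

Answer: 0 0 4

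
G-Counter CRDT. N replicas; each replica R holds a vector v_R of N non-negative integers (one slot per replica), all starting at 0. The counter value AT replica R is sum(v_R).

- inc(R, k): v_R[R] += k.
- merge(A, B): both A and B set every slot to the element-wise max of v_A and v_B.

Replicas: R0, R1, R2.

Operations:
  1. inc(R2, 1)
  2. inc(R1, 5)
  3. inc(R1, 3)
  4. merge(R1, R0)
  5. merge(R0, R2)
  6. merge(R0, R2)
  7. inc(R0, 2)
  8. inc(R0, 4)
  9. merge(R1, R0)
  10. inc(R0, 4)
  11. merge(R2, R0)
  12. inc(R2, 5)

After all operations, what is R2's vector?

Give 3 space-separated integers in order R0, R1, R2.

Op 1: inc R2 by 1 -> R2=(0,0,1) value=1
Op 2: inc R1 by 5 -> R1=(0,5,0) value=5
Op 3: inc R1 by 3 -> R1=(0,8,0) value=8
Op 4: merge R1<->R0 -> R1=(0,8,0) R0=(0,8,0)
Op 5: merge R0<->R2 -> R0=(0,8,1) R2=(0,8,1)
Op 6: merge R0<->R2 -> R0=(0,8,1) R2=(0,8,1)
Op 7: inc R0 by 2 -> R0=(2,8,1) value=11
Op 8: inc R0 by 4 -> R0=(6,8,1) value=15
Op 9: merge R1<->R0 -> R1=(6,8,1) R0=(6,8,1)
Op 10: inc R0 by 4 -> R0=(10,8,1) value=19
Op 11: merge R2<->R0 -> R2=(10,8,1) R0=(10,8,1)
Op 12: inc R2 by 5 -> R2=(10,8,6) value=24

Answer: 10 8 6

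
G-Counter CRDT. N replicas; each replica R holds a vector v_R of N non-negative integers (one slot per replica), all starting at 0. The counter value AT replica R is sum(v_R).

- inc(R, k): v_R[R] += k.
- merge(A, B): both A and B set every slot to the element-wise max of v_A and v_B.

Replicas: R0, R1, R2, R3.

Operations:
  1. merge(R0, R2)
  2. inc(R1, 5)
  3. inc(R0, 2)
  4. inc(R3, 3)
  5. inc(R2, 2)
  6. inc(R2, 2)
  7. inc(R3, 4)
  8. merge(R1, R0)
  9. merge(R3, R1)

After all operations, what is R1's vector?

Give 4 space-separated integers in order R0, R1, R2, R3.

Answer: 2 5 0 7

Derivation:
Op 1: merge R0<->R2 -> R0=(0,0,0,0) R2=(0,0,0,0)
Op 2: inc R1 by 5 -> R1=(0,5,0,0) value=5
Op 3: inc R0 by 2 -> R0=(2,0,0,0) value=2
Op 4: inc R3 by 3 -> R3=(0,0,0,3) value=3
Op 5: inc R2 by 2 -> R2=(0,0,2,0) value=2
Op 6: inc R2 by 2 -> R2=(0,0,4,0) value=4
Op 7: inc R3 by 4 -> R3=(0,0,0,7) value=7
Op 8: merge R1<->R0 -> R1=(2,5,0,0) R0=(2,5,0,0)
Op 9: merge R3<->R1 -> R3=(2,5,0,7) R1=(2,5,0,7)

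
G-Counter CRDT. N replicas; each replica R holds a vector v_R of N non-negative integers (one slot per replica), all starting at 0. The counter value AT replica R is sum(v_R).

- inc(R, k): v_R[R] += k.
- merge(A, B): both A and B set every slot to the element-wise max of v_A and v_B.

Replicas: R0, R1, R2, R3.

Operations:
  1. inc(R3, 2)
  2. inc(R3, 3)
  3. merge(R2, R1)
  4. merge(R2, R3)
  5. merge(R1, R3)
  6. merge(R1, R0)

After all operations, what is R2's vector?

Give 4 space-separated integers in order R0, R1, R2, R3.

Answer: 0 0 0 5

Derivation:
Op 1: inc R3 by 2 -> R3=(0,0,0,2) value=2
Op 2: inc R3 by 3 -> R3=(0,0,0,5) value=5
Op 3: merge R2<->R1 -> R2=(0,0,0,0) R1=(0,0,0,0)
Op 4: merge R2<->R3 -> R2=(0,0,0,5) R3=(0,0,0,5)
Op 5: merge R1<->R3 -> R1=(0,0,0,5) R3=(0,0,0,5)
Op 6: merge R1<->R0 -> R1=(0,0,0,5) R0=(0,0,0,5)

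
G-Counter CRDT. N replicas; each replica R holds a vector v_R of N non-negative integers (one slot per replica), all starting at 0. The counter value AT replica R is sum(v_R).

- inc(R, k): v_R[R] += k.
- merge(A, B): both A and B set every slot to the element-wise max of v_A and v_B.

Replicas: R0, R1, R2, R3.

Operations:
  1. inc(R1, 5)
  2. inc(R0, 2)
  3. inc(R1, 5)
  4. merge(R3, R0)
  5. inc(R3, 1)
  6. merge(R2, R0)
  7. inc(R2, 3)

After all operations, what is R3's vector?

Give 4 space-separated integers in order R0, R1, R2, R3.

Op 1: inc R1 by 5 -> R1=(0,5,0,0) value=5
Op 2: inc R0 by 2 -> R0=(2,0,0,0) value=2
Op 3: inc R1 by 5 -> R1=(0,10,0,0) value=10
Op 4: merge R3<->R0 -> R3=(2,0,0,0) R0=(2,0,0,0)
Op 5: inc R3 by 1 -> R3=(2,0,0,1) value=3
Op 6: merge R2<->R0 -> R2=(2,0,0,0) R0=(2,0,0,0)
Op 7: inc R2 by 3 -> R2=(2,0,3,0) value=5

Answer: 2 0 0 1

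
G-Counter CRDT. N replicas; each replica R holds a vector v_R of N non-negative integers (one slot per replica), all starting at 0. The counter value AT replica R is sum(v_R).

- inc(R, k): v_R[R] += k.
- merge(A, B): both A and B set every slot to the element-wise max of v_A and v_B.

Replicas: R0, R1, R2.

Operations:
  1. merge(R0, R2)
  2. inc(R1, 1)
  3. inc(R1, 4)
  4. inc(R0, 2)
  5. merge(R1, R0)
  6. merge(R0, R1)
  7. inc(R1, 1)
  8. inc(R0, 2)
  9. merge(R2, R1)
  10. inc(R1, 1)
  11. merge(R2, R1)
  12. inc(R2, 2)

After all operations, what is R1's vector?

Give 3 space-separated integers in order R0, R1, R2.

Answer: 2 7 0

Derivation:
Op 1: merge R0<->R2 -> R0=(0,0,0) R2=(0,0,0)
Op 2: inc R1 by 1 -> R1=(0,1,0) value=1
Op 3: inc R1 by 4 -> R1=(0,5,0) value=5
Op 4: inc R0 by 2 -> R0=(2,0,0) value=2
Op 5: merge R1<->R0 -> R1=(2,5,0) R0=(2,5,0)
Op 6: merge R0<->R1 -> R0=(2,5,0) R1=(2,5,0)
Op 7: inc R1 by 1 -> R1=(2,6,0) value=8
Op 8: inc R0 by 2 -> R0=(4,5,0) value=9
Op 9: merge R2<->R1 -> R2=(2,6,0) R1=(2,6,0)
Op 10: inc R1 by 1 -> R1=(2,7,0) value=9
Op 11: merge R2<->R1 -> R2=(2,7,0) R1=(2,7,0)
Op 12: inc R2 by 2 -> R2=(2,7,2) value=11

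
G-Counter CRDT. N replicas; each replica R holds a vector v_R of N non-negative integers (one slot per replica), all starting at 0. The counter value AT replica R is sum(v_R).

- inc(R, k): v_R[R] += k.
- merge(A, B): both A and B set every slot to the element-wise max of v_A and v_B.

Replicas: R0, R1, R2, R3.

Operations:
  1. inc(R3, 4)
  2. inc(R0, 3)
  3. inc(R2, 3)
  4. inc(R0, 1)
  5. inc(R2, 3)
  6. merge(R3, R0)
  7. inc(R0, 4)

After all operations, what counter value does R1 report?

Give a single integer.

Answer: 0

Derivation:
Op 1: inc R3 by 4 -> R3=(0,0,0,4) value=4
Op 2: inc R0 by 3 -> R0=(3,0,0,0) value=3
Op 3: inc R2 by 3 -> R2=(0,0,3,0) value=3
Op 4: inc R0 by 1 -> R0=(4,0,0,0) value=4
Op 5: inc R2 by 3 -> R2=(0,0,6,0) value=6
Op 6: merge R3<->R0 -> R3=(4,0,0,4) R0=(4,0,0,4)
Op 7: inc R0 by 4 -> R0=(8,0,0,4) value=12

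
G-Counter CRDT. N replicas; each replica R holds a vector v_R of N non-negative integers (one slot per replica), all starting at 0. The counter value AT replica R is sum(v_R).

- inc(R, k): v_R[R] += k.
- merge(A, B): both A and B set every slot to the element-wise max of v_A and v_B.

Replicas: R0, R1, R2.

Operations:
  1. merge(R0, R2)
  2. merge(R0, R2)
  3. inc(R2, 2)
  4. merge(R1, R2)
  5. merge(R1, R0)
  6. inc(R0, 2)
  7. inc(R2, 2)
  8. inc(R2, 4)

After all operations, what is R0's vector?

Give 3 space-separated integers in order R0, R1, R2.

Op 1: merge R0<->R2 -> R0=(0,0,0) R2=(0,0,0)
Op 2: merge R0<->R2 -> R0=(0,0,0) R2=(0,0,0)
Op 3: inc R2 by 2 -> R2=(0,0,2) value=2
Op 4: merge R1<->R2 -> R1=(0,0,2) R2=(0,0,2)
Op 5: merge R1<->R0 -> R1=(0,0,2) R0=(0,0,2)
Op 6: inc R0 by 2 -> R0=(2,0,2) value=4
Op 7: inc R2 by 2 -> R2=(0,0,4) value=4
Op 8: inc R2 by 4 -> R2=(0,0,8) value=8

Answer: 2 0 2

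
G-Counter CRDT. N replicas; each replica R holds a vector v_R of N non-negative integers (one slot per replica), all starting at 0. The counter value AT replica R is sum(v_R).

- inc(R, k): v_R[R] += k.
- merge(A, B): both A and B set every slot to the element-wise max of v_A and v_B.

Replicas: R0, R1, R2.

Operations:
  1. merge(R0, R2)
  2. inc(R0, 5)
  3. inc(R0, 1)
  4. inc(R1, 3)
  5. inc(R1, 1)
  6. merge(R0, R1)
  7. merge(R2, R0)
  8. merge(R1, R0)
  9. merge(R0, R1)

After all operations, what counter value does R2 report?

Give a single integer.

Answer: 10

Derivation:
Op 1: merge R0<->R2 -> R0=(0,0,0) R2=(0,0,0)
Op 2: inc R0 by 5 -> R0=(5,0,0) value=5
Op 3: inc R0 by 1 -> R0=(6,0,0) value=6
Op 4: inc R1 by 3 -> R1=(0,3,0) value=3
Op 5: inc R1 by 1 -> R1=(0,4,0) value=4
Op 6: merge R0<->R1 -> R0=(6,4,0) R1=(6,4,0)
Op 7: merge R2<->R0 -> R2=(6,4,0) R0=(6,4,0)
Op 8: merge R1<->R0 -> R1=(6,4,0) R0=(6,4,0)
Op 9: merge R0<->R1 -> R0=(6,4,0) R1=(6,4,0)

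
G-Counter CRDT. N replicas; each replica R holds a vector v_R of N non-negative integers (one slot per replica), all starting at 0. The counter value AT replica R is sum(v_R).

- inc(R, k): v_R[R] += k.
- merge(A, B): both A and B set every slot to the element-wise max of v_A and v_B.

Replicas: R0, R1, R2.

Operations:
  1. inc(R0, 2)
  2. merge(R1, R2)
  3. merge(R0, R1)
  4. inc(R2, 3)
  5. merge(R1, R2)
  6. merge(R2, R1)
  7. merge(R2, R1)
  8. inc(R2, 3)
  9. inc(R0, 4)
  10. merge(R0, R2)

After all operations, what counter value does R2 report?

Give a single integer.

Answer: 12

Derivation:
Op 1: inc R0 by 2 -> R0=(2,0,0) value=2
Op 2: merge R1<->R2 -> R1=(0,0,0) R2=(0,0,0)
Op 3: merge R0<->R1 -> R0=(2,0,0) R1=(2,0,0)
Op 4: inc R2 by 3 -> R2=(0,0,3) value=3
Op 5: merge R1<->R2 -> R1=(2,0,3) R2=(2,0,3)
Op 6: merge R2<->R1 -> R2=(2,0,3) R1=(2,0,3)
Op 7: merge R2<->R1 -> R2=(2,0,3) R1=(2,0,3)
Op 8: inc R2 by 3 -> R2=(2,0,6) value=8
Op 9: inc R0 by 4 -> R0=(6,0,0) value=6
Op 10: merge R0<->R2 -> R0=(6,0,6) R2=(6,0,6)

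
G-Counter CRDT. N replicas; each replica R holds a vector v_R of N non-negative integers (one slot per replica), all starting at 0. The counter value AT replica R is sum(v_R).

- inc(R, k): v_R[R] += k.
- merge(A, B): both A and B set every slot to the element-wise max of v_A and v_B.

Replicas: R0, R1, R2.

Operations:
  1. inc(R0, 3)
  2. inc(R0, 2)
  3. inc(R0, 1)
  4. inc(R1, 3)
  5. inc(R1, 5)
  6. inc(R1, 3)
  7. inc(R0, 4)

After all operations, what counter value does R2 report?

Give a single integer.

Answer: 0

Derivation:
Op 1: inc R0 by 3 -> R0=(3,0,0) value=3
Op 2: inc R0 by 2 -> R0=(5,0,0) value=5
Op 3: inc R0 by 1 -> R0=(6,0,0) value=6
Op 4: inc R1 by 3 -> R1=(0,3,0) value=3
Op 5: inc R1 by 5 -> R1=(0,8,0) value=8
Op 6: inc R1 by 3 -> R1=(0,11,0) value=11
Op 7: inc R0 by 4 -> R0=(10,0,0) value=10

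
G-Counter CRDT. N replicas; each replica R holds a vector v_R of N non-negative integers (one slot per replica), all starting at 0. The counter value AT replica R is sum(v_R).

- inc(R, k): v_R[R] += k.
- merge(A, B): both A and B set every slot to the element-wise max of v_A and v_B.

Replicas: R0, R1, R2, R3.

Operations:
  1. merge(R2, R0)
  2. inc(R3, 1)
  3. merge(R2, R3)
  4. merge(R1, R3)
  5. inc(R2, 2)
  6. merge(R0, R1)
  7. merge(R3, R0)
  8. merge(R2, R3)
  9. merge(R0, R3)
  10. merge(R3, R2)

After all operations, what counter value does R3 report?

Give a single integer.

Op 1: merge R2<->R0 -> R2=(0,0,0,0) R0=(0,0,0,0)
Op 2: inc R3 by 1 -> R3=(0,0,0,1) value=1
Op 3: merge R2<->R3 -> R2=(0,0,0,1) R3=(0,0,0,1)
Op 4: merge R1<->R3 -> R1=(0,0,0,1) R3=(0,0,0,1)
Op 5: inc R2 by 2 -> R2=(0,0,2,1) value=3
Op 6: merge R0<->R1 -> R0=(0,0,0,1) R1=(0,0,0,1)
Op 7: merge R3<->R0 -> R3=(0,0,0,1) R0=(0,0,0,1)
Op 8: merge R2<->R3 -> R2=(0,0,2,1) R3=(0,0,2,1)
Op 9: merge R0<->R3 -> R0=(0,0,2,1) R3=(0,0,2,1)
Op 10: merge R3<->R2 -> R3=(0,0,2,1) R2=(0,0,2,1)

Answer: 3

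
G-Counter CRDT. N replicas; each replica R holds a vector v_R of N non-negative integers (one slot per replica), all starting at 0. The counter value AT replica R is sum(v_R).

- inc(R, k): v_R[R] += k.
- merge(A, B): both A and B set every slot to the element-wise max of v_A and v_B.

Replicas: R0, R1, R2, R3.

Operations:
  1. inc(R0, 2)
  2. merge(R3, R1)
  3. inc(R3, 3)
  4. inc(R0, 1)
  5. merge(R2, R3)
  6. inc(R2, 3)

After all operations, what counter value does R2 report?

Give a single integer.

Op 1: inc R0 by 2 -> R0=(2,0,0,0) value=2
Op 2: merge R3<->R1 -> R3=(0,0,0,0) R1=(0,0,0,0)
Op 3: inc R3 by 3 -> R3=(0,0,0,3) value=3
Op 4: inc R0 by 1 -> R0=(3,0,0,0) value=3
Op 5: merge R2<->R3 -> R2=(0,0,0,3) R3=(0,0,0,3)
Op 6: inc R2 by 3 -> R2=(0,0,3,3) value=6

Answer: 6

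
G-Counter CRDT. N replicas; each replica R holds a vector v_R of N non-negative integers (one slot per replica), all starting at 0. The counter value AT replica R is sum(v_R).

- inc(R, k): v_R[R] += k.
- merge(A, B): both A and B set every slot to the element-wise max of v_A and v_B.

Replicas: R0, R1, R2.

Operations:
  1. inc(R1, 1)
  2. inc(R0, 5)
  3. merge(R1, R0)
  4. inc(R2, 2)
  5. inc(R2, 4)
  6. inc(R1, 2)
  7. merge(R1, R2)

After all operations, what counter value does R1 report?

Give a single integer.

Op 1: inc R1 by 1 -> R1=(0,1,0) value=1
Op 2: inc R0 by 5 -> R0=(5,0,0) value=5
Op 3: merge R1<->R0 -> R1=(5,1,0) R0=(5,1,0)
Op 4: inc R2 by 2 -> R2=(0,0,2) value=2
Op 5: inc R2 by 4 -> R2=(0,0,6) value=6
Op 6: inc R1 by 2 -> R1=(5,3,0) value=8
Op 7: merge R1<->R2 -> R1=(5,3,6) R2=(5,3,6)

Answer: 14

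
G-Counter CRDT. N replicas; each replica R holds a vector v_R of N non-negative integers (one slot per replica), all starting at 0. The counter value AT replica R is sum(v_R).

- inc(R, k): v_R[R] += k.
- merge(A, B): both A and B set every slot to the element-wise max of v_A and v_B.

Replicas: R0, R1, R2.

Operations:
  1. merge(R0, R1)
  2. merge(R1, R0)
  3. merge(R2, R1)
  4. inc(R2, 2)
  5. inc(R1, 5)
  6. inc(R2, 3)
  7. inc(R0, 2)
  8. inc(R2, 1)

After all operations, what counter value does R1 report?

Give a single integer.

Op 1: merge R0<->R1 -> R0=(0,0,0) R1=(0,0,0)
Op 2: merge R1<->R0 -> R1=(0,0,0) R0=(0,0,0)
Op 3: merge R2<->R1 -> R2=(0,0,0) R1=(0,0,0)
Op 4: inc R2 by 2 -> R2=(0,0,2) value=2
Op 5: inc R1 by 5 -> R1=(0,5,0) value=5
Op 6: inc R2 by 3 -> R2=(0,0,5) value=5
Op 7: inc R0 by 2 -> R0=(2,0,0) value=2
Op 8: inc R2 by 1 -> R2=(0,0,6) value=6

Answer: 5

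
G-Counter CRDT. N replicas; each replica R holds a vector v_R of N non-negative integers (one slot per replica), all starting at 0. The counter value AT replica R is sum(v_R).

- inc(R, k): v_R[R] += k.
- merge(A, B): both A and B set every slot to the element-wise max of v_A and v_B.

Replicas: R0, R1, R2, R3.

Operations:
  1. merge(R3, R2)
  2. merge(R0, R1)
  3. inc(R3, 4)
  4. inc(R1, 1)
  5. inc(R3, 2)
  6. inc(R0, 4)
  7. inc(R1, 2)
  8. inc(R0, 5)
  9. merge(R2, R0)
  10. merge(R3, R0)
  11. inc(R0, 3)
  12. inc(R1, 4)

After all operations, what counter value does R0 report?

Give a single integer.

Op 1: merge R3<->R2 -> R3=(0,0,0,0) R2=(0,0,0,0)
Op 2: merge R0<->R1 -> R0=(0,0,0,0) R1=(0,0,0,0)
Op 3: inc R3 by 4 -> R3=(0,0,0,4) value=4
Op 4: inc R1 by 1 -> R1=(0,1,0,0) value=1
Op 5: inc R3 by 2 -> R3=(0,0,0,6) value=6
Op 6: inc R0 by 4 -> R0=(4,0,0,0) value=4
Op 7: inc R1 by 2 -> R1=(0,3,0,0) value=3
Op 8: inc R0 by 5 -> R0=(9,0,0,0) value=9
Op 9: merge R2<->R0 -> R2=(9,0,0,0) R0=(9,0,0,0)
Op 10: merge R3<->R0 -> R3=(9,0,0,6) R0=(9,0,0,6)
Op 11: inc R0 by 3 -> R0=(12,0,0,6) value=18
Op 12: inc R1 by 4 -> R1=(0,7,0,0) value=7

Answer: 18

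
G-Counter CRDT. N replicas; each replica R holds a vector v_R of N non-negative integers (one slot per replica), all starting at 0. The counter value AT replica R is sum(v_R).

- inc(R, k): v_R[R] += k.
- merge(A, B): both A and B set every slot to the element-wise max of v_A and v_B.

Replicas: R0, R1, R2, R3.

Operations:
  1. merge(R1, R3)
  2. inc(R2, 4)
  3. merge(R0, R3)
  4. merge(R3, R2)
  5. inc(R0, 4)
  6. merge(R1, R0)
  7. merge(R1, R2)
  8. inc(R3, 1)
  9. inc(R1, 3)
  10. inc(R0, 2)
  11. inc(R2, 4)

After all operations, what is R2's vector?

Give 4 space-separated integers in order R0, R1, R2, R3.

Answer: 4 0 8 0

Derivation:
Op 1: merge R1<->R3 -> R1=(0,0,0,0) R3=(0,0,0,0)
Op 2: inc R2 by 4 -> R2=(0,0,4,0) value=4
Op 3: merge R0<->R3 -> R0=(0,0,0,0) R3=(0,0,0,0)
Op 4: merge R3<->R2 -> R3=(0,0,4,0) R2=(0,0,4,0)
Op 5: inc R0 by 4 -> R0=(4,0,0,0) value=4
Op 6: merge R1<->R0 -> R1=(4,0,0,0) R0=(4,0,0,0)
Op 7: merge R1<->R2 -> R1=(4,0,4,0) R2=(4,0,4,0)
Op 8: inc R3 by 1 -> R3=(0,0,4,1) value=5
Op 9: inc R1 by 3 -> R1=(4,3,4,0) value=11
Op 10: inc R0 by 2 -> R0=(6,0,0,0) value=6
Op 11: inc R2 by 4 -> R2=(4,0,8,0) value=12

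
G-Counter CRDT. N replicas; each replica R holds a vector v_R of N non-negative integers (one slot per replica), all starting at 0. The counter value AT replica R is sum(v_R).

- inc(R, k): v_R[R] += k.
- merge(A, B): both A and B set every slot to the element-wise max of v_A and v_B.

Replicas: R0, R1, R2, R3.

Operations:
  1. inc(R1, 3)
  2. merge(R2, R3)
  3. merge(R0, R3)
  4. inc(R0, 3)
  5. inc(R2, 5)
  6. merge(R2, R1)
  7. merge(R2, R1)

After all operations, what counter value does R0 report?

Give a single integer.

Answer: 3

Derivation:
Op 1: inc R1 by 3 -> R1=(0,3,0,0) value=3
Op 2: merge R2<->R3 -> R2=(0,0,0,0) R3=(0,0,0,0)
Op 3: merge R0<->R3 -> R0=(0,0,0,0) R3=(0,0,0,0)
Op 4: inc R0 by 3 -> R0=(3,0,0,0) value=3
Op 5: inc R2 by 5 -> R2=(0,0,5,0) value=5
Op 6: merge R2<->R1 -> R2=(0,3,5,0) R1=(0,3,5,0)
Op 7: merge R2<->R1 -> R2=(0,3,5,0) R1=(0,3,5,0)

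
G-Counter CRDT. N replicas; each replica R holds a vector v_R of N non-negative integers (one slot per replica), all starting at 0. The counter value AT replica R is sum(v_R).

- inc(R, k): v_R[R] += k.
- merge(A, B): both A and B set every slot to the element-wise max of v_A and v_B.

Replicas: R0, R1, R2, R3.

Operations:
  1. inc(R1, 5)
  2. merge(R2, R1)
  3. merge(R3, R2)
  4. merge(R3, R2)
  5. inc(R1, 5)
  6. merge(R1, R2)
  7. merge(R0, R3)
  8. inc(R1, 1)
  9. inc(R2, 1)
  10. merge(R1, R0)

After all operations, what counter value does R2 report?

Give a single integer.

Op 1: inc R1 by 5 -> R1=(0,5,0,0) value=5
Op 2: merge R2<->R1 -> R2=(0,5,0,0) R1=(0,5,0,0)
Op 3: merge R3<->R2 -> R3=(0,5,0,0) R2=(0,5,0,0)
Op 4: merge R3<->R2 -> R3=(0,5,0,0) R2=(0,5,0,0)
Op 5: inc R1 by 5 -> R1=(0,10,0,0) value=10
Op 6: merge R1<->R2 -> R1=(0,10,0,0) R2=(0,10,0,0)
Op 7: merge R0<->R3 -> R0=(0,5,0,0) R3=(0,5,0,0)
Op 8: inc R1 by 1 -> R1=(0,11,0,0) value=11
Op 9: inc R2 by 1 -> R2=(0,10,1,0) value=11
Op 10: merge R1<->R0 -> R1=(0,11,0,0) R0=(0,11,0,0)

Answer: 11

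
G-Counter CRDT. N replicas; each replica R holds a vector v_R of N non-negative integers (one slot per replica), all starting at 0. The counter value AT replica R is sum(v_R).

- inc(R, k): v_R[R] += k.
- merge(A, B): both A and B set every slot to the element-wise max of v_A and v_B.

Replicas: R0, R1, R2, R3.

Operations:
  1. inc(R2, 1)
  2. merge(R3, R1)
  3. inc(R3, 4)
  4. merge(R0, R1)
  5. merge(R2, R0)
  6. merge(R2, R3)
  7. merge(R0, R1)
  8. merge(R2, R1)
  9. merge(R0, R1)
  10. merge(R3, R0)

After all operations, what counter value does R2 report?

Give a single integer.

Op 1: inc R2 by 1 -> R2=(0,0,1,0) value=1
Op 2: merge R3<->R1 -> R3=(0,0,0,0) R1=(0,0,0,0)
Op 3: inc R3 by 4 -> R3=(0,0,0,4) value=4
Op 4: merge R0<->R1 -> R0=(0,0,0,0) R1=(0,0,0,0)
Op 5: merge R2<->R0 -> R2=(0,0,1,0) R0=(0,0,1,0)
Op 6: merge R2<->R3 -> R2=(0,0,1,4) R3=(0,0,1,4)
Op 7: merge R0<->R1 -> R0=(0,0,1,0) R1=(0,0,1,0)
Op 8: merge R2<->R1 -> R2=(0,0,1,4) R1=(0,0,1,4)
Op 9: merge R0<->R1 -> R0=(0,0,1,4) R1=(0,0,1,4)
Op 10: merge R3<->R0 -> R3=(0,0,1,4) R0=(0,0,1,4)

Answer: 5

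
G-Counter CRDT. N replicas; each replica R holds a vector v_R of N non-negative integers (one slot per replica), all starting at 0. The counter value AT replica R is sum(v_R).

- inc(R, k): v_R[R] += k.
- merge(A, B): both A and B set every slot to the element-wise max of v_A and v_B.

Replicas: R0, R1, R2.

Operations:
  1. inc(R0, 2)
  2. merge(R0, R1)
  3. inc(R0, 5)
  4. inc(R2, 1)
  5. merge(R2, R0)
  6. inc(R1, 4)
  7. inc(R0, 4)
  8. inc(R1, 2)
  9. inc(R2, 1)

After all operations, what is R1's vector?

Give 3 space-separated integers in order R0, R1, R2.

Answer: 2 6 0

Derivation:
Op 1: inc R0 by 2 -> R0=(2,0,0) value=2
Op 2: merge R0<->R1 -> R0=(2,0,0) R1=(2,0,0)
Op 3: inc R0 by 5 -> R0=(7,0,0) value=7
Op 4: inc R2 by 1 -> R2=(0,0,1) value=1
Op 5: merge R2<->R0 -> R2=(7,0,1) R0=(7,0,1)
Op 6: inc R1 by 4 -> R1=(2,4,0) value=6
Op 7: inc R0 by 4 -> R0=(11,0,1) value=12
Op 8: inc R1 by 2 -> R1=(2,6,0) value=8
Op 9: inc R2 by 1 -> R2=(7,0,2) value=9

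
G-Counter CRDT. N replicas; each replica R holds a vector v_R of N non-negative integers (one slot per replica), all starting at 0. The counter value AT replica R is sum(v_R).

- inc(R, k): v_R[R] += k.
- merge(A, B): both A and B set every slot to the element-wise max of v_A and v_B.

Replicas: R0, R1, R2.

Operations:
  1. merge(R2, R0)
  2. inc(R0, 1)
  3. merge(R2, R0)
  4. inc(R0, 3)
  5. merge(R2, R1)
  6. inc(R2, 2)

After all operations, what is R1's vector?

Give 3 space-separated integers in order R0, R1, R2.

Answer: 1 0 0

Derivation:
Op 1: merge R2<->R0 -> R2=(0,0,0) R0=(0,0,0)
Op 2: inc R0 by 1 -> R0=(1,0,0) value=1
Op 3: merge R2<->R0 -> R2=(1,0,0) R0=(1,0,0)
Op 4: inc R0 by 3 -> R0=(4,0,0) value=4
Op 5: merge R2<->R1 -> R2=(1,0,0) R1=(1,0,0)
Op 6: inc R2 by 2 -> R2=(1,0,2) value=3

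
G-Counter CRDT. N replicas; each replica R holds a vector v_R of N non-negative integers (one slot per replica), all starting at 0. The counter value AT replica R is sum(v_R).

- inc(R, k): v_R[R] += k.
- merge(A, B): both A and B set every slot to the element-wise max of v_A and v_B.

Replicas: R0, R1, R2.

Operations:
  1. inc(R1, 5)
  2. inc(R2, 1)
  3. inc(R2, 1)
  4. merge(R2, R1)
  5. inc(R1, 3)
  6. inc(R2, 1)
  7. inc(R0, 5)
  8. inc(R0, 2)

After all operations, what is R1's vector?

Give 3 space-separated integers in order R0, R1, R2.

Answer: 0 8 2

Derivation:
Op 1: inc R1 by 5 -> R1=(0,5,0) value=5
Op 2: inc R2 by 1 -> R2=(0,0,1) value=1
Op 3: inc R2 by 1 -> R2=(0,0,2) value=2
Op 4: merge R2<->R1 -> R2=(0,5,2) R1=(0,5,2)
Op 5: inc R1 by 3 -> R1=(0,8,2) value=10
Op 6: inc R2 by 1 -> R2=(0,5,3) value=8
Op 7: inc R0 by 5 -> R0=(5,0,0) value=5
Op 8: inc R0 by 2 -> R0=(7,0,0) value=7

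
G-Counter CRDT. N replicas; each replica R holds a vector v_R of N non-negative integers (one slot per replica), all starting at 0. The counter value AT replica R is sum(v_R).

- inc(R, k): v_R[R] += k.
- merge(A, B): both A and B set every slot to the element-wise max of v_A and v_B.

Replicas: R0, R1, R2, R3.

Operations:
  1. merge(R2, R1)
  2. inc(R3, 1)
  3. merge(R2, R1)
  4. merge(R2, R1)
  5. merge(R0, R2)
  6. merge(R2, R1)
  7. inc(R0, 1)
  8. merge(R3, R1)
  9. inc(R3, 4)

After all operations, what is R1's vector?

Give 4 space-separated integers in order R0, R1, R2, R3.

Op 1: merge R2<->R1 -> R2=(0,0,0,0) R1=(0,0,0,0)
Op 2: inc R3 by 1 -> R3=(0,0,0,1) value=1
Op 3: merge R2<->R1 -> R2=(0,0,0,0) R1=(0,0,0,0)
Op 4: merge R2<->R1 -> R2=(0,0,0,0) R1=(0,0,0,0)
Op 5: merge R0<->R2 -> R0=(0,0,0,0) R2=(0,0,0,0)
Op 6: merge R2<->R1 -> R2=(0,0,0,0) R1=(0,0,0,0)
Op 7: inc R0 by 1 -> R0=(1,0,0,0) value=1
Op 8: merge R3<->R1 -> R3=(0,0,0,1) R1=(0,0,0,1)
Op 9: inc R3 by 4 -> R3=(0,0,0,5) value=5

Answer: 0 0 0 1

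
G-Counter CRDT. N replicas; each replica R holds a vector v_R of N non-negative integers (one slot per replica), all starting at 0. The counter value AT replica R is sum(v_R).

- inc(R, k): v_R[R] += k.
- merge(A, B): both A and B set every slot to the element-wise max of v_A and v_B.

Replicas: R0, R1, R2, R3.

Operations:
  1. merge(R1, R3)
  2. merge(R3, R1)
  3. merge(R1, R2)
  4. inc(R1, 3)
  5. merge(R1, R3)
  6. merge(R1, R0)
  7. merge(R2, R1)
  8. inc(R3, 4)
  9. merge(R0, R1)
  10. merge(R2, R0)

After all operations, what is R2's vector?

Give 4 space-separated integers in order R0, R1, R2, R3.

Op 1: merge R1<->R3 -> R1=(0,0,0,0) R3=(0,0,0,0)
Op 2: merge R3<->R1 -> R3=(0,0,0,0) R1=(0,0,0,0)
Op 3: merge R1<->R2 -> R1=(0,0,0,0) R2=(0,0,0,0)
Op 4: inc R1 by 3 -> R1=(0,3,0,0) value=3
Op 5: merge R1<->R3 -> R1=(0,3,0,0) R3=(0,3,0,0)
Op 6: merge R1<->R0 -> R1=(0,3,0,0) R0=(0,3,0,0)
Op 7: merge R2<->R1 -> R2=(0,3,0,0) R1=(0,3,0,0)
Op 8: inc R3 by 4 -> R3=(0,3,0,4) value=7
Op 9: merge R0<->R1 -> R0=(0,3,0,0) R1=(0,3,0,0)
Op 10: merge R2<->R0 -> R2=(0,3,0,0) R0=(0,3,0,0)

Answer: 0 3 0 0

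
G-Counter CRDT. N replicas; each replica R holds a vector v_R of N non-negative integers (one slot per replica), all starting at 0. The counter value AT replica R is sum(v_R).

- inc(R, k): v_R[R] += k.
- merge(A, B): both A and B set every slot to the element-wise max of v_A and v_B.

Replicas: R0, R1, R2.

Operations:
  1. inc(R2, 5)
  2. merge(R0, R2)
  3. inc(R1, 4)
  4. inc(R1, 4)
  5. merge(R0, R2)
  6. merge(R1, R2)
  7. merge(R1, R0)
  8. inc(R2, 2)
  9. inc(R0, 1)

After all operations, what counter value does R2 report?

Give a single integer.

Op 1: inc R2 by 5 -> R2=(0,0,5) value=5
Op 2: merge R0<->R2 -> R0=(0,0,5) R2=(0,0,5)
Op 3: inc R1 by 4 -> R1=(0,4,0) value=4
Op 4: inc R1 by 4 -> R1=(0,8,0) value=8
Op 5: merge R0<->R2 -> R0=(0,0,5) R2=(0,0,5)
Op 6: merge R1<->R2 -> R1=(0,8,5) R2=(0,8,5)
Op 7: merge R1<->R0 -> R1=(0,8,5) R0=(0,8,5)
Op 8: inc R2 by 2 -> R2=(0,8,7) value=15
Op 9: inc R0 by 1 -> R0=(1,8,5) value=14

Answer: 15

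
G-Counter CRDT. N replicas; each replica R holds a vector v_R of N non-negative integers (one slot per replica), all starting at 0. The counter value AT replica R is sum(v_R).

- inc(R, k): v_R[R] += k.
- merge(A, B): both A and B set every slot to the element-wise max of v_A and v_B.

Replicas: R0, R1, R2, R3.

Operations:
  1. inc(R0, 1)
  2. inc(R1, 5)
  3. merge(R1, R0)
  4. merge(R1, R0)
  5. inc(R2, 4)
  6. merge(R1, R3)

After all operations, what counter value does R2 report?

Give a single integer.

Answer: 4

Derivation:
Op 1: inc R0 by 1 -> R0=(1,0,0,0) value=1
Op 2: inc R1 by 5 -> R1=(0,5,0,0) value=5
Op 3: merge R1<->R0 -> R1=(1,5,0,0) R0=(1,5,0,0)
Op 4: merge R1<->R0 -> R1=(1,5,0,0) R0=(1,5,0,0)
Op 5: inc R2 by 4 -> R2=(0,0,4,0) value=4
Op 6: merge R1<->R3 -> R1=(1,5,0,0) R3=(1,5,0,0)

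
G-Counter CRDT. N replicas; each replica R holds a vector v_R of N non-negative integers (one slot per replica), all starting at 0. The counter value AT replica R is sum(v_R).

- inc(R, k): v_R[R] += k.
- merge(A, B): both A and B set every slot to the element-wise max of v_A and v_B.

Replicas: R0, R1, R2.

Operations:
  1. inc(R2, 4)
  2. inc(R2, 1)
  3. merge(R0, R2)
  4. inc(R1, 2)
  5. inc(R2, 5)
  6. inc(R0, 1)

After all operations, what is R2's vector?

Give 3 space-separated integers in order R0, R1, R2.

Answer: 0 0 10

Derivation:
Op 1: inc R2 by 4 -> R2=(0,0,4) value=4
Op 2: inc R2 by 1 -> R2=(0,0,5) value=5
Op 3: merge R0<->R2 -> R0=(0,0,5) R2=(0,0,5)
Op 4: inc R1 by 2 -> R1=(0,2,0) value=2
Op 5: inc R2 by 5 -> R2=(0,0,10) value=10
Op 6: inc R0 by 1 -> R0=(1,0,5) value=6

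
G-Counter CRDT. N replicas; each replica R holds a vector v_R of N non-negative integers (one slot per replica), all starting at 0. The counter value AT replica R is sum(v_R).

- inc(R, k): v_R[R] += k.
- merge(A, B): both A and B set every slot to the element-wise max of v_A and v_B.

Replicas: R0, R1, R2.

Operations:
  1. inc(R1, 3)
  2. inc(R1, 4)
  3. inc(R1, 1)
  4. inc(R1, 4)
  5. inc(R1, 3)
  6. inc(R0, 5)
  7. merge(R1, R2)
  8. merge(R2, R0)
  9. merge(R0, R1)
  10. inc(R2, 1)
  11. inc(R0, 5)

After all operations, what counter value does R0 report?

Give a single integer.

Answer: 25

Derivation:
Op 1: inc R1 by 3 -> R1=(0,3,0) value=3
Op 2: inc R1 by 4 -> R1=(0,7,0) value=7
Op 3: inc R1 by 1 -> R1=(0,8,0) value=8
Op 4: inc R1 by 4 -> R1=(0,12,0) value=12
Op 5: inc R1 by 3 -> R1=(0,15,0) value=15
Op 6: inc R0 by 5 -> R0=(5,0,0) value=5
Op 7: merge R1<->R2 -> R1=(0,15,0) R2=(0,15,0)
Op 8: merge R2<->R0 -> R2=(5,15,0) R0=(5,15,0)
Op 9: merge R0<->R1 -> R0=(5,15,0) R1=(5,15,0)
Op 10: inc R2 by 1 -> R2=(5,15,1) value=21
Op 11: inc R0 by 5 -> R0=(10,15,0) value=25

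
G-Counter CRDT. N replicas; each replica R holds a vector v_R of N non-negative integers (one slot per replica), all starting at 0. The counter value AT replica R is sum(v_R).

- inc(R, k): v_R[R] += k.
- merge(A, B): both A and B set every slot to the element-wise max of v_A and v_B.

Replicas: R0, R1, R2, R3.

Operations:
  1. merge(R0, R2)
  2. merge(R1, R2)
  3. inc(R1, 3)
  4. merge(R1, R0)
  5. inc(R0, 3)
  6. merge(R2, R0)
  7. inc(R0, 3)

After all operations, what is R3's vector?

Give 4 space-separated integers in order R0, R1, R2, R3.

Answer: 0 0 0 0

Derivation:
Op 1: merge R0<->R2 -> R0=(0,0,0,0) R2=(0,0,0,0)
Op 2: merge R1<->R2 -> R1=(0,0,0,0) R2=(0,0,0,0)
Op 3: inc R1 by 3 -> R1=(0,3,0,0) value=3
Op 4: merge R1<->R0 -> R1=(0,3,0,0) R0=(0,3,0,0)
Op 5: inc R0 by 3 -> R0=(3,3,0,0) value=6
Op 6: merge R2<->R0 -> R2=(3,3,0,0) R0=(3,3,0,0)
Op 7: inc R0 by 3 -> R0=(6,3,0,0) value=9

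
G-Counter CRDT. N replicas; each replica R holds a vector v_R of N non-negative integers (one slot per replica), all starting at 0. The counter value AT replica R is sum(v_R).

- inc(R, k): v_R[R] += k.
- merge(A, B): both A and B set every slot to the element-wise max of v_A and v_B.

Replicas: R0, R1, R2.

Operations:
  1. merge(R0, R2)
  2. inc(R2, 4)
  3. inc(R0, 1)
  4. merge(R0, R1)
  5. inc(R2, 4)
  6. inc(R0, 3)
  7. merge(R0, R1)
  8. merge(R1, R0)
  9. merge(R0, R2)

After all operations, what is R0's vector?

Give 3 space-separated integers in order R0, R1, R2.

Op 1: merge R0<->R2 -> R0=(0,0,0) R2=(0,0,0)
Op 2: inc R2 by 4 -> R2=(0,0,4) value=4
Op 3: inc R0 by 1 -> R0=(1,0,0) value=1
Op 4: merge R0<->R1 -> R0=(1,0,0) R1=(1,0,0)
Op 5: inc R2 by 4 -> R2=(0,0,8) value=8
Op 6: inc R0 by 3 -> R0=(4,0,0) value=4
Op 7: merge R0<->R1 -> R0=(4,0,0) R1=(4,0,0)
Op 8: merge R1<->R0 -> R1=(4,0,0) R0=(4,0,0)
Op 9: merge R0<->R2 -> R0=(4,0,8) R2=(4,0,8)

Answer: 4 0 8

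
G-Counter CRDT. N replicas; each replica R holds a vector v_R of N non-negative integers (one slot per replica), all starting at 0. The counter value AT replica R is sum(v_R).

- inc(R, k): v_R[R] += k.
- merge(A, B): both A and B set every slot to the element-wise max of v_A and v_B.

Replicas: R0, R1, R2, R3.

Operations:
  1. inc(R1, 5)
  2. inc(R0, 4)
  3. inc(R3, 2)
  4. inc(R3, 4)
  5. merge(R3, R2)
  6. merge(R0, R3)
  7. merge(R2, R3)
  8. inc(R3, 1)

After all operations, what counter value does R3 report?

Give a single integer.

Answer: 11

Derivation:
Op 1: inc R1 by 5 -> R1=(0,5,0,0) value=5
Op 2: inc R0 by 4 -> R0=(4,0,0,0) value=4
Op 3: inc R3 by 2 -> R3=(0,0,0,2) value=2
Op 4: inc R3 by 4 -> R3=(0,0,0,6) value=6
Op 5: merge R3<->R2 -> R3=(0,0,0,6) R2=(0,0,0,6)
Op 6: merge R0<->R3 -> R0=(4,0,0,6) R3=(4,0,0,6)
Op 7: merge R2<->R3 -> R2=(4,0,0,6) R3=(4,0,0,6)
Op 8: inc R3 by 1 -> R3=(4,0,0,7) value=11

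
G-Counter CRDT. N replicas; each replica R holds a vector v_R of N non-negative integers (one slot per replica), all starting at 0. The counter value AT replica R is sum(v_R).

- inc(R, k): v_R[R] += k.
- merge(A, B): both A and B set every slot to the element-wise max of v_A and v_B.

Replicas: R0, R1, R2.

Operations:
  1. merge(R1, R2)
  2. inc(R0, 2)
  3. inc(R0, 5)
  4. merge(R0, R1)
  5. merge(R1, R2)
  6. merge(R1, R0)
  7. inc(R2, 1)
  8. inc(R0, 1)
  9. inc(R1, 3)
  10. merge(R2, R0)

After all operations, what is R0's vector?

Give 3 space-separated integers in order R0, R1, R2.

Op 1: merge R1<->R2 -> R1=(0,0,0) R2=(0,0,0)
Op 2: inc R0 by 2 -> R0=(2,0,0) value=2
Op 3: inc R0 by 5 -> R0=(7,0,0) value=7
Op 4: merge R0<->R1 -> R0=(7,0,0) R1=(7,0,0)
Op 5: merge R1<->R2 -> R1=(7,0,0) R2=(7,0,0)
Op 6: merge R1<->R0 -> R1=(7,0,0) R0=(7,0,0)
Op 7: inc R2 by 1 -> R2=(7,0,1) value=8
Op 8: inc R0 by 1 -> R0=(8,0,0) value=8
Op 9: inc R1 by 3 -> R1=(7,3,0) value=10
Op 10: merge R2<->R0 -> R2=(8,0,1) R0=(8,0,1)

Answer: 8 0 1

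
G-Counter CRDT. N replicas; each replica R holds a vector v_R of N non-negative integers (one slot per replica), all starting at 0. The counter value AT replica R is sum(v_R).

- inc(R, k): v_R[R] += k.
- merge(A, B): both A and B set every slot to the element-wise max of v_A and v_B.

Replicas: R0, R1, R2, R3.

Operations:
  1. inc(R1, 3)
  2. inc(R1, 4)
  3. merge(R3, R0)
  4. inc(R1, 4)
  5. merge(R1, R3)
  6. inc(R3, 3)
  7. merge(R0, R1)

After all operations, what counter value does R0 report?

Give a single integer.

Answer: 11

Derivation:
Op 1: inc R1 by 3 -> R1=(0,3,0,0) value=3
Op 2: inc R1 by 4 -> R1=(0,7,0,0) value=7
Op 3: merge R3<->R0 -> R3=(0,0,0,0) R0=(0,0,0,0)
Op 4: inc R1 by 4 -> R1=(0,11,0,0) value=11
Op 5: merge R1<->R3 -> R1=(0,11,0,0) R3=(0,11,0,0)
Op 6: inc R3 by 3 -> R3=(0,11,0,3) value=14
Op 7: merge R0<->R1 -> R0=(0,11,0,0) R1=(0,11,0,0)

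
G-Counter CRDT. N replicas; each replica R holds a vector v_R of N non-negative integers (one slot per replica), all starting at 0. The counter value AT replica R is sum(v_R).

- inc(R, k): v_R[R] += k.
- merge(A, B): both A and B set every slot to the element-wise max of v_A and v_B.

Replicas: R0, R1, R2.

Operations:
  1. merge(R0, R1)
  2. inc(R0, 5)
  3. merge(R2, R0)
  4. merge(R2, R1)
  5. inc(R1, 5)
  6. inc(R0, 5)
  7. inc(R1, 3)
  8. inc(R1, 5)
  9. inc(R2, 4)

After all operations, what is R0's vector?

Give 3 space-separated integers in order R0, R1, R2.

Answer: 10 0 0

Derivation:
Op 1: merge R0<->R1 -> R0=(0,0,0) R1=(0,0,0)
Op 2: inc R0 by 5 -> R0=(5,0,0) value=5
Op 3: merge R2<->R0 -> R2=(5,0,0) R0=(5,0,0)
Op 4: merge R2<->R1 -> R2=(5,0,0) R1=(5,0,0)
Op 5: inc R1 by 5 -> R1=(5,5,0) value=10
Op 6: inc R0 by 5 -> R0=(10,0,0) value=10
Op 7: inc R1 by 3 -> R1=(5,8,0) value=13
Op 8: inc R1 by 5 -> R1=(5,13,0) value=18
Op 9: inc R2 by 4 -> R2=(5,0,4) value=9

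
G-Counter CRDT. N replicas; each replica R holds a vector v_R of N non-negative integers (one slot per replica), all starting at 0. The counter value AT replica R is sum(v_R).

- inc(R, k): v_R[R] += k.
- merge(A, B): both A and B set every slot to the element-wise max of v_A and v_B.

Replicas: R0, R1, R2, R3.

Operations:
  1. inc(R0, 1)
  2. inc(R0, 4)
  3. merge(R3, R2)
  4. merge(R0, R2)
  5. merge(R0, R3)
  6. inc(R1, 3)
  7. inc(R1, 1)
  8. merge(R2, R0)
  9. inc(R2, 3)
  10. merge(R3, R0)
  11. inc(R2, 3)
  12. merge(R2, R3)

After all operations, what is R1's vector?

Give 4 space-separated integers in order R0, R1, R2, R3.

Op 1: inc R0 by 1 -> R0=(1,0,0,0) value=1
Op 2: inc R0 by 4 -> R0=(5,0,0,0) value=5
Op 3: merge R3<->R2 -> R3=(0,0,0,0) R2=(0,0,0,0)
Op 4: merge R0<->R2 -> R0=(5,0,0,0) R2=(5,0,0,0)
Op 5: merge R0<->R3 -> R0=(5,0,0,0) R3=(5,0,0,0)
Op 6: inc R1 by 3 -> R1=(0,3,0,0) value=3
Op 7: inc R1 by 1 -> R1=(0,4,0,0) value=4
Op 8: merge R2<->R0 -> R2=(5,0,0,0) R0=(5,0,0,0)
Op 9: inc R2 by 3 -> R2=(5,0,3,0) value=8
Op 10: merge R3<->R0 -> R3=(5,0,0,0) R0=(5,0,0,0)
Op 11: inc R2 by 3 -> R2=(5,0,6,0) value=11
Op 12: merge R2<->R3 -> R2=(5,0,6,0) R3=(5,0,6,0)

Answer: 0 4 0 0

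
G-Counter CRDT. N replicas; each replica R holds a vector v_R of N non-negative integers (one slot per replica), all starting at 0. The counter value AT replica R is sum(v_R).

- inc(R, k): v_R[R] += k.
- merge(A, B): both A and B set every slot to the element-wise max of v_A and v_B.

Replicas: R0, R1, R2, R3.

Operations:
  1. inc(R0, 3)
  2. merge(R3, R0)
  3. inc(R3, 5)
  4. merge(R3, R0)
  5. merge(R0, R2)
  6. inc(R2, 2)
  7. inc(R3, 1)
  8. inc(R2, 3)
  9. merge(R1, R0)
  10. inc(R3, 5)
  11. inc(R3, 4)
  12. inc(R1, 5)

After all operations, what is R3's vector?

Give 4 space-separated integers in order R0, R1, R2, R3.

Answer: 3 0 0 15

Derivation:
Op 1: inc R0 by 3 -> R0=(3,0,0,0) value=3
Op 2: merge R3<->R0 -> R3=(3,0,0,0) R0=(3,0,0,0)
Op 3: inc R3 by 5 -> R3=(3,0,0,5) value=8
Op 4: merge R3<->R0 -> R3=(3,0,0,5) R0=(3,0,0,5)
Op 5: merge R0<->R2 -> R0=(3,0,0,5) R2=(3,0,0,5)
Op 6: inc R2 by 2 -> R2=(3,0,2,5) value=10
Op 7: inc R3 by 1 -> R3=(3,0,0,6) value=9
Op 8: inc R2 by 3 -> R2=(3,0,5,5) value=13
Op 9: merge R1<->R0 -> R1=(3,0,0,5) R0=(3,0,0,5)
Op 10: inc R3 by 5 -> R3=(3,0,0,11) value=14
Op 11: inc R3 by 4 -> R3=(3,0,0,15) value=18
Op 12: inc R1 by 5 -> R1=(3,5,0,5) value=13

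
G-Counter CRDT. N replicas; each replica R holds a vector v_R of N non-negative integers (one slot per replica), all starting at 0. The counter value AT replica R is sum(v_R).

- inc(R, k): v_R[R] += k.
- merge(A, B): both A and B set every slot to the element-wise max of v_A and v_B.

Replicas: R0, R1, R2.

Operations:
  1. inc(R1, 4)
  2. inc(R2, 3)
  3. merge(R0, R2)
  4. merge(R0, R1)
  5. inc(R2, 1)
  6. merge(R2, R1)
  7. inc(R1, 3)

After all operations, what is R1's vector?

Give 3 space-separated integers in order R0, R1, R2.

Op 1: inc R1 by 4 -> R1=(0,4,0) value=4
Op 2: inc R2 by 3 -> R2=(0,0,3) value=3
Op 3: merge R0<->R2 -> R0=(0,0,3) R2=(0,0,3)
Op 4: merge R0<->R1 -> R0=(0,4,3) R1=(0,4,3)
Op 5: inc R2 by 1 -> R2=(0,0,4) value=4
Op 6: merge R2<->R1 -> R2=(0,4,4) R1=(0,4,4)
Op 7: inc R1 by 3 -> R1=(0,7,4) value=11

Answer: 0 7 4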